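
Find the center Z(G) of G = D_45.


Z(G) = {g ∈ G | gx = xg for all x ∈ G}
For odd n, Z(D_n) = {e}: no nontrivial rotation commutes with all reflections

Z(D_45) = {e}


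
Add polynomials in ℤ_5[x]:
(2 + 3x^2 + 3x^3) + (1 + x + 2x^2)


Add coefficients mod 5:
x^0: 2 + 1 = 3 (mod 5)
x^1: 0 + 1 = 1 (mod 5)
x^2: 3 + 2 = 0 (mod 5)
x^3: 3 + 0 = 3 (mod 5)
Result: 3 + x + 3x^3

f + g = 3 + x + 3x^3


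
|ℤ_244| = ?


ℤ_n has n elements.

|ℤ_244| = 244


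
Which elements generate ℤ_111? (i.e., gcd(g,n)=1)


g generates ℤ_n iff gcd(g,n) = 1
Prime factors of 111: 3, 37
Generators are g ∈ {1,...,110} not divisible by any of these primes.
Generators: {1, 2, 4, 5, 7, 8, 10, 11, 13, 14, 16, 17, 19, 20, 22, 23, 25, 26, 28, 29, 31, 32, 34, 35, 38, 40, 41, 43, 44, 46, 47, 49, 50, 52, 53, 55, 56, 58, 59, 61, 62, 64, 65, 67, 68, 70, 71, 73, 76, 77, 79, 80, 82, 83, 85, 86, 88, 89, 91, 92, 94, 95, 97, 98, 100, 101, 103, 104, 106, 107, 109, 110}
Number of generators = φ(111) = 72

Generators of ℤ_111 = {1, 2, 4, 5, 7, 8, 10, 11, 13, 14, 16, 17, 19, 20, 22, 23, 25, 26, 28, 29, 31, 32, 34, 35, 38, 40, 41, 43, 44, 46, 47, 49, 50, 52, 53, 55, 56, 58, 59, 61, 62, 64, 65, 67, 68, 70, 71, 73, 76, 77, 79, 80, 82, 83, 85, 86, 88, 89, 91, 92, 94, 95, 97, 98, 100, 101, 103, 104, 106, 107, 109, 110}


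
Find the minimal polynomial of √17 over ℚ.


√17 satisfies x² - 17 = 0, irreducible over ℚ since 17 is squarefree

Minimal polynomial: x² - 17


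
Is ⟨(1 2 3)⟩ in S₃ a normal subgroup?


H = ⟨(1 2 3)⟩ in S₃
⟨(1 2 3)⟩ has order 3 and index 2 in S₃; index-2 subgroups are normal

Yes, normal subgroup


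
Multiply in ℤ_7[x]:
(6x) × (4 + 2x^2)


Expand and collect like terms; reduce coefficients mod 7:
x^0: 0·4 = 0 ≡ 0 (mod 7)
x^1: 0·0 + 6·4 = 24 ≡ 3 (mod 7)
x^2: 0·2 + 6·0 = 0 ≡ 0 (mod 7)
x^3: 6·2 = 12 ≡ 5 (mod 7)
Result: 3x + 5x^3

f · g = 3x + 5x^3


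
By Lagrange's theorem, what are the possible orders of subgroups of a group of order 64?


Lagrange's theorem: |H| divides |G|
|G| = 64
Divisors of 64: 1, 2, 4, 8, 16, 32, 64

Possible subgroup orders: {1, 2, 4, 8, 16, 32, 64}


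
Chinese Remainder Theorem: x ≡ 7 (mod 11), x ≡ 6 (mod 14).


m₁ = 11, m₂ = 14, gcd = 1, so CRT applies. M = m₁·m₂ = 154
Let M₁ = M/m₁ = 14, M₂ = M/m₂ = 11
Find y₁ ≡ M₁⁻¹ (mod m₁): 14⁻¹ ≡ 4 (mod 11)
Find y₂ ≡ M₂⁻¹ (mod m₂): 11⁻¹ ≡ 9 (mod 14)
x = a₁·M₁·y₁ + a₂·M₂·y₂ = 7·14·4 + 6·11·9 = 986
Reduce mod 154: x ≡ 62
Check: 62 mod 11 = 7 ✓, 62 mod 14 = 6 ✓

x ≡ 62 (mod 154)


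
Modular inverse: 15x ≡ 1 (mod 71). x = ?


Use the extended Euclidean algorithm to write 1 = 15·s + 71·t; then s mod 71 is the inverse.
Euclidean algorithm:
  15 = 0·71 + 15
  71 = 4·15 + 11
  15 = 1·11 + 4
  11 = 2·4 + 3
  4 = 1·3 + 1
  3 = 3·1 + 0
gcd(15,71) = 1
Back-substitution gives: 15·(19) + 71·(-4) = 1
So 15⁻¹ ≡ 19 ≡ 19 (mod 71)
Check: 15 × 19 = 285 ≡ 1 (mod 71) ✓

15⁻¹ ≡ 19 (mod 71)


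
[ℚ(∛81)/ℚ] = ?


∛81 has minimal polynomial x³ - 81 (irreducible over ℚ since 81 is not a perfect cube)

[ℚ(∛81)/ℚ] = 3


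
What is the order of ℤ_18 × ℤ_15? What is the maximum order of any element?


|ℤ_18 × ℤ_15| = 18 × 15 = 270
Max element order = lcm(18,15) = 90
Cyclic? No (gcd=3)

|ℤ_18×ℤ_15| = 270, max element order = 90


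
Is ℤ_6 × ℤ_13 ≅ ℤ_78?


Comparing ℤ_6 × ℤ_13 and ℤ_78:
gcd(6,13) = 1, so ℤ_6 × ℤ_13 ≅ ℤ_78 (CRT)

Yes, ℤ_6 × ℤ_13 ≅ ℤ_78


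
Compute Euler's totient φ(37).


Factor n: 37 = 37
φ(n) = n · ∏(1 - 1/p) over distinct primes p | n
φ(37) = 37 · (1 - 1/37) = 36

φ(37) = 36


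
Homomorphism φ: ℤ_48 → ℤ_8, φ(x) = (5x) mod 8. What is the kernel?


Kernel = preimage of identity
ker(φ) = {x ∈ ℤ_48 : 5x ≡ 0 (mod 8)}. Since 8 | 48, φ is well-defined. The kernel is the cyclic subgroup ⟨8⟩ of ℤ_48 (order 6), i.e. {0, 8, 16, 24, 32, 40}

ker(φ) = {0, 8, 16, 24, 32, 40}


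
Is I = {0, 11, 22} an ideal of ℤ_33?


Check ideal conditions for I = {0, 11, 22} in ℤ_33:
(1) I is an additive subgroup? Yes
(2) For r ∈ ℤ_33 and a ∈ I: r·a ∈ I? Yes

Yes, I is an ideal of ℤ_33


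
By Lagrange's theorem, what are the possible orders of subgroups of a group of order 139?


Lagrange's theorem: |H| divides |G|
|G| = 139
Divisors of 139: 1, 139

Possible subgroup orders: {1, 139}


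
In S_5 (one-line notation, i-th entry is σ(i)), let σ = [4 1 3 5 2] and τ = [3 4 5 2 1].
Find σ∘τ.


σ∘τ: apply τ first, then σ
1 →τ 3 →σ 3
2 →τ 4 →σ 5
3 →τ 5 →σ 2
4 →τ 2 →σ 1
5 →τ 1 →σ 4

σ∘τ = [3 5 2 1 4]


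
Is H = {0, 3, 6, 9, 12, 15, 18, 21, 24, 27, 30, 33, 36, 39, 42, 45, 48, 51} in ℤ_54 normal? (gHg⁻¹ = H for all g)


H = {0, 3, 6, 9, 12, 15, 18, 21, 24, 27, 30, 33, 36, 39, 42, 45, 48, 51} in ℤ_54
ℤ_54 is abelian; every subgroup of an abelian group is normal

Yes, normal subgroup


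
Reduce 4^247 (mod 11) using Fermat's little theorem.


Fermat's little theorem: if p is prime and gcd(a,p)=1, then a^(p-1) ≡ 1 (mod p)
p = 11 is prime, gcd(4,11) = 1
Reduce exponent: 247 mod 10 = 7
So 4^247 ≡ 4^7 (mod 11)
4^7 mod 11 = 5

4^247 ≡ 5 (mod 11)


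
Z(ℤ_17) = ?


Z(G) = {g ∈ G | gx = xg for all x ∈ G}
ℤ_17 is abelian, so Z(G) = G

Z(ℤ_17) = ℤ_17


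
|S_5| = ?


|S_n| = n! (number of permutations of n symbols)
|S_5| = 5! = 120

|S_5| = 120


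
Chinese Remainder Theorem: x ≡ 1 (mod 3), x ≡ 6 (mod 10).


m₁ = 3, m₂ = 10, gcd = 1, so CRT applies. M = m₁·m₂ = 30
Let M₁ = M/m₁ = 10, M₂ = M/m₂ = 3
Find y₁ ≡ M₁⁻¹ (mod m₁): 10⁻¹ ≡ 1 (mod 3)
Find y₂ ≡ M₂⁻¹ (mod m₂): 3⁻¹ ≡ 7 (mod 10)
x = a₁·M₁·y₁ + a₂·M₂·y₂ = 1·10·1 + 6·3·7 = 136
Reduce mod 30: x ≡ 16
Check: 16 mod 3 = 1 ✓, 16 mod 10 = 6 ✓

x ≡ 16 (mod 30)


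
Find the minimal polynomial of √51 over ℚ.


√51 satisfies x² - 51 = 0, irreducible over ℚ since 51 is squarefree

Minimal polynomial: x² - 51


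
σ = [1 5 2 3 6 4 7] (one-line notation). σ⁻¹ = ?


To find σ⁻¹, swap domain and range:
σ(1) = 1 → σ⁻¹(1) = 1
σ(2) = 5 → σ⁻¹(5) = 2
σ(3) = 2 → σ⁻¹(2) = 3
σ(4) = 3 → σ⁻¹(3) = 4
σ(5) = 6 → σ⁻¹(6) = 5
σ(6) = 4 → σ⁻¹(4) = 6
σ(7) = 7 → σ⁻¹(7) = 7

σ⁻¹ = [1 3 4 6 2 5 7]


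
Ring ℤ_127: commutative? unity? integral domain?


ℤ_127 is a commutative ring with unity 1; 127 is prime, so ℤ_127 is a field (hence an integral domain)
Commutative: Yes
Integral domain: Yes
Has unity: Yes

ℤ_127: Commutative=Yes, Unity=Yes


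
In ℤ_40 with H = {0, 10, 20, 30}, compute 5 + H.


5 + H = {5 + h (mod 40) : h ∈ H}
5+0=5, 5+10=15, 5+20=25, 5+30=35

5 + H = {5, 15, 25, 35}


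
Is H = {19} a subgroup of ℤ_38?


Subgroup test for H = {19} in (ℤ_38, +):
(1) 0 ∈ H? No
(2) Closure: for all a,b ∈ H, (a+b) mod 38 ∈ H? No  [counterexample: 19 + 19 = 0 ∉ H]
(3) Inverses: for all a ∈ H, -a mod 38 ∈ H? Yes

No, H is not a subgroup of ℤ_38


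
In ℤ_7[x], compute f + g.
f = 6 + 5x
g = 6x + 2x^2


Add coefficients mod 7:
x^0: 6 + 0 = 6 (mod 7)
x^1: 5 + 6 = 4 (mod 7)
x^2: 0 + 2 = 2 (mod 7)
Result: 6 + 4x + 2x^2

f + g = 6 + 4x + 2x^2


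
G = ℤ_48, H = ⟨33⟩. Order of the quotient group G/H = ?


|⟨33⟩| = n / gcd(33, 48) = 48 / 3 = 16
H is normal (ℤ_48 is abelian).
|G/H| = |G| / |H| = 48 / 16 = 3

|G/H| = 3


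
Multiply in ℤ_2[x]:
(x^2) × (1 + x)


Expand and collect like terms; reduce coefficients mod 2:
x^0: 0·1 = 0 ≡ 0 (mod 2)
x^1: 0·1 + 0·1 = 0 ≡ 0 (mod 2)
x^2: 0·1 + 1·1 = 1 ≡ 1 (mod 2)
x^3: 1·1 = 1 ≡ 1 (mod 2)
Result: x^2 + x^3

f · g = x^2 + x^3


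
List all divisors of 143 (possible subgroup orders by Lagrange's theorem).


Lagrange's theorem: |H| divides |G|
|G| = 143
Divisors of 143: 1, 11, 13, 143

Possible subgroup orders: {1, 11, 13, 143}


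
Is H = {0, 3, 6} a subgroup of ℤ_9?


Subgroup test for H = {0, 3, 6} in (ℤ_9, +):
(1) 0 ∈ H? Yes
(2) Closure: for all a,b ∈ H, (a+b) mod 9 ∈ H? Yes
(3) Inverses: for all a ∈ H, -a mod 9 ∈ H? Yes

Yes, H is a subgroup of ℤ_9


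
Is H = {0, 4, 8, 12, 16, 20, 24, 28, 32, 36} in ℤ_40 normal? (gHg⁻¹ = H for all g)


H = {0, 4, 8, 12, 16, 20, 24, 28, 32, 36} in ℤ_40
ℤ_40 is abelian; every subgroup of an abelian group is normal

Yes, normal subgroup


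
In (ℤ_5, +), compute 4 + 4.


Operation: addition mod 5
4 + 4 = (a + b) mod 5 with a = 4, b = 4

4 + 4 = 3


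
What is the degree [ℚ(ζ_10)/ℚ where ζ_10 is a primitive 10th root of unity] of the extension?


[ℚ(ζ_n):ℚ] = deg Φ_n(x) = φ(n). Here φ(10) = 4

[ℚ(ζ_10)/ℚ where ζ_10 is a primitive 10th root of unity] = 4


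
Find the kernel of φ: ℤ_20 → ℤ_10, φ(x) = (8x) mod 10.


Kernel = preimage of identity
ker(φ) = {x ∈ ℤ_20 : 8x ≡ 0 (mod 10)}. Since 10 | 20, φ is well-defined. The kernel is the cyclic subgroup ⟨5⟩ of ℤ_20 (order 4), i.e. {0, 5, 10, 15}

ker(φ) = {0, 5, 10, 15}


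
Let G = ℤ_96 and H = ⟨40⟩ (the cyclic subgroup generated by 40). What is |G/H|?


|⟨40⟩| = n / gcd(40, 96) = 96 / 8 = 12
H is normal (ℤ_96 is abelian).
|G/H| = |G| / |H| = 96 / 12 = 8

|G/H| = 8


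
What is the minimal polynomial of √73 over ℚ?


√73 satisfies x² - 73 = 0, irreducible over ℚ since 73 is squarefree

Minimal polynomial: x² - 73


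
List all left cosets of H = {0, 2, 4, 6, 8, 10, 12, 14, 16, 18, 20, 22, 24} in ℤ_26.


H = {0, 2, 4, 6, 8, 10, 12, 14, 16, 18, 20, 22, 24}, |H| = 13
Number of cosets = |G|/|H| = 26/13 = 2
0 + H = {0, 2, 4, 6, 8, 10, 12, 14, 16, 18, 20, 22, 24}
1 + H = {1, 3, 5, 7, 9, 11, 13, 15, 17, 19, 21, 23, 25}

Cosets: 0+H={0,2,4,6,8,10,12,14,16,18,20,22,24}; 1+H={1,3,5,7,9,11,13,15,17,19,21,23,25}


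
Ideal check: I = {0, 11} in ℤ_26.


Check ideal conditions for I = {0, 11} in ℤ_26:
(1) I is an additive subgroup? No
(2) For r ∈ ℤ_26 and a ∈ I: r·a ∈ I? No  [counterexample: r=2, a=11, r·a mod 26 = 22 ∉ I]

No, I is not an ideal of ℤ_26


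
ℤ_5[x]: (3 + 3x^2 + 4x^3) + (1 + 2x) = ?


Add coefficients mod 5:
x^0: 3 + 1 = 4 (mod 5)
x^1: 0 + 2 = 2 (mod 5)
x^2: 3 + 0 = 3 (mod 5)
x^3: 4 + 0 = 4 (mod 5)
Result: 4 + 2x + 3x^2 + 4x^3

f + g = 4 + 2x + 3x^2 + 4x^3


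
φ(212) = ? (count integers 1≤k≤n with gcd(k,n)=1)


Factor n: 212 = 2^2 × 53
φ(n) = n · ∏(1 - 1/p) over distinct primes p | n
φ(212) = 212 · (1 - 1/2) · (1 - 1/53) = 104

φ(212) = 104


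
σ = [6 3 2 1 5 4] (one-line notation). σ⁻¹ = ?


To find σ⁻¹, swap domain and range:
σ(1) = 6 → σ⁻¹(6) = 1
σ(2) = 3 → σ⁻¹(3) = 2
σ(3) = 2 → σ⁻¹(2) = 3
σ(4) = 1 → σ⁻¹(1) = 4
σ(5) = 5 → σ⁻¹(5) = 5
σ(6) = 4 → σ⁻¹(4) = 6

σ⁻¹ = [4 3 2 6 5 1]


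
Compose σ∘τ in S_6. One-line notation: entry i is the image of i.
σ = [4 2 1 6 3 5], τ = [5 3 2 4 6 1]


σ∘τ: apply τ first, then σ
1 →τ 5 →σ 3
2 →τ 3 →σ 1
3 →τ 2 →σ 2
4 →τ 4 →σ 6
5 →τ 6 →σ 5
6 →τ 1 →σ 4

σ∘τ = [3 1 2 6 5 4]


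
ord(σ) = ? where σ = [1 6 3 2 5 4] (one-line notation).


Cycle decomposition: (2 6 4)
Cycle lengths: 3
Order = lcm(3) = 3

ord(σ) = 3


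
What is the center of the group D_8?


Z(G) = {g ∈ G | gx = xg for all x ∈ G}
For even n, Z(D_n) = {e, r^(n/2)}: the 180° rotation r^4 commutes with every reflection and rotation

Z(D_8) = {e, r^4}


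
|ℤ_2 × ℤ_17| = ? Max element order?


|ℤ_2 × ℤ_17| = 2 × 17 = 34
Max element order = lcm(2,17) = 34
Cyclic? Yes (gcd=1)

|ℤ_2×ℤ_17| = 34, max element order = 34


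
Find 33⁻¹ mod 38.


Use the extended Euclidean algorithm to write 1 = 33·s + 38·t; then s mod 38 is the inverse.
Euclidean algorithm:
  33 = 0·38 + 33
  38 = 1·33 + 5
  33 = 6·5 + 3
  5 = 1·3 + 2
  3 = 1·2 + 1
  2 = 2·1 + 0
gcd(33,38) = 1
Back-substitution gives: 33·(15) + 38·(-13) = 1
So 33⁻¹ ≡ 15 ≡ 15 (mod 38)
Check: 33 × 15 = 495 ≡ 1 (mod 38) ✓

33⁻¹ ≡ 15 (mod 38)


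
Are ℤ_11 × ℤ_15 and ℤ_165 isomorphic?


Comparing ℤ_11 × ℤ_15 and ℤ_165:
gcd(11,15) = 1, so ℤ_11 × ℤ_15 ≅ ℤ_165 (CRT)

Yes, ℤ_11 × ℤ_15 ≅ ℤ_165


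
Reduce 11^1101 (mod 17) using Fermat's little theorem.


Fermat's little theorem: if p is prime and gcd(a,p)=1, then a^(p-1) ≡ 1 (mod p)
p = 17 is prime, gcd(11,17) = 1
Reduce exponent: 1101 mod 16 = 13
So 11^1101 ≡ 11^13 (mod 17)
11^13 mod 17 = 7

11^1101 ≡ 7 (mod 17)


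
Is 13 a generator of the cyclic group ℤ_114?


g generates ℤ_n iff gcd(g, n) = 1
gcd(13, 114) = 1
Since gcd = 1, 13 is a generator.

Yes, 13 generates ℤ_114


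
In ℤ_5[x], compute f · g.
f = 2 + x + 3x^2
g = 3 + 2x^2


Expand and collect like terms; reduce coefficients mod 5:
x^0: 2·3 = 6 ≡ 1 (mod 5)
x^1: 2·0 + 1·3 = 3 ≡ 3 (mod 5)
x^2: 2·2 + 1·0 + 3·3 = 13 ≡ 3 (mod 5)
x^3: 1·2 + 3·0 = 2 ≡ 2 (mod 5)
x^4: 3·2 = 6 ≡ 1 (mod 5)
Result: 1 + 3x + 3x^2 + 2x^3 + x^4

f · g = 1 + 3x + 3x^2 + 2x^3 + x^4


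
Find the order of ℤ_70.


ℤ_n has n elements.

|ℤ_70| = 70


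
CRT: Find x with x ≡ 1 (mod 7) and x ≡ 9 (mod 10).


m₁ = 7, m₂ = 10, gcd = 1, so CRT applies. M = m₁·m₂ = 70
Let M₁ = M/m₁ = 10, M₂ = M/m₂ = 7
Find y₁ ≡ M₁⁻¹ (mod m₁): 10⁻¹ ≡ 5 (mod 7)
Find y₂ ≡ M₂⁻¹ (mod m₂): 7⁻¹ ≡ 3 (mod 10)
x = a₁·M₁·y₁ + a₂·M₂·y₂ = 1·10·5 + 9·7·3 = 239
Reduce mod 70: x ≡ 29
Check: 29 mod 7 = 1 ✓, 29 mod 10 = 9 ✓

x ≡ 29 (mod 70)


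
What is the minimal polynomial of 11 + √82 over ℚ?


Let α = 11 + √82. Then α - 11 = √82, so (α - 11)² = 82, giving α² - 22α + 39 = 0. Degree 2 and α ∉ ℚ, so this is the minimal polynomial.

Minimal polynomial: x² - 22x + 39


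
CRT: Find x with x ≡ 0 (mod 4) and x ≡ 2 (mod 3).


m₁ = 4, m₂ = 3, gcd = 1, so CRT applies. M = m₁·m₂ = 12
Let M₁ = M/m₁ = 3, M₂ = M/m₂ = 4
Find y₁ ≡ M₁⁻¹ (mod m₁): 3⁻¹ ≡ 3 (mod 4)
Find y₂ ≡ M₂⁻¹ (mod m₂): 4⁻¹ ≡ 1 (mod 3)
x = a₁·M₁·y₁ + a₂·M₂·y₂ = 0·3·3 + 2·4·1 = 8
Reduce mod 12: x ≡ 8
Check: 8 mod 4 = 0 ✓, 8 mod 3 = 2 ✓

x ≡ 8 (mod 12)


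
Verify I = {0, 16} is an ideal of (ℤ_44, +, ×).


Check ideal conditions for I = {0, 16} in ℤ_44:
(1) I is an additive subgroup? No
(2) For r ∈ ℤ_44 and a ∈ I: r·a ∈ I? No  [counterexample: r=2, a=16, r·a mod 44 = 32 ∉ I]

No, I is not an ideal of ℤ_44


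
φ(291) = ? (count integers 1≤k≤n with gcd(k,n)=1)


Factor n: 291 = 3 × 97
φ(n) = n · ∏(1 - 1/p) over distinct primes p | n
φ(291) = 291 · (1 - 1/3) · (1 - 1/97) = 192

φ(291) = 192


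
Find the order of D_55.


|D_n| = 2n (n rotations and n reflections)
|D_55| = 2×55 = 110

|D_55| = 110


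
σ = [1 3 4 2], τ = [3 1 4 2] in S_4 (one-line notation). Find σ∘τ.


σ∘τ: apply τ first, then σ
1 →τ 3 →σ 4
2 →τ 1 →σ 1
3 →τ 4 →σ 2
4 →τ 2 →σ 3

σ∘τ = [4 1 2 3]


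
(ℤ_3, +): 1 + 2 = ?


Operation: addition mod 3
1 + 2 = (a + b) mod 3 with a = 1, b = 2

1 + 2 = 0


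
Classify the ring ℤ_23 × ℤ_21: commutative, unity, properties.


Direct product ring; commutative with unity (1,1); but (1,0)·(0,1) = (0,0) gives zero divisors, so not an integral domain
Commutative: Yes
Integral domain: No
Has unity: Yes

ℤ_23 × ℤ_21: Commutative=Yes, Unity=Yes


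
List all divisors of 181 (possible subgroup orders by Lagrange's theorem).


Lagrange's theorem: |H| divides |G|
|G| = 181
Divisors of 181: 1, 181

Possible subgroup orders: {1, 181}


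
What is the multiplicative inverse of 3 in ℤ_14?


Use the extended Euclidean algorithm to write 1 = 3·s + 14·t; then s mod 14 is the inverse.
Euclidean algorithm:
  3 = 0·14 + 3
  14 = 4·3 + 2
  3 = 1·2 + 1
  2 = 2·1 + 0
gcd(3,14) = 1
Back-substitution gives: 3·(5) + 14·(-1) = 1
So 3⁻¹ ≡ 5 ≡ 5 (mod 14)
Check: 3 × 5 = 15 ≡ 1 (mod 14) ✓

3⁻¹ ≡ 5 (mod 14)


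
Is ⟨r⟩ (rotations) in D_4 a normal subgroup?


H = ⟨r⟩ (rotations) in D_4
The rotation subgroup ⟨r⟩ has index 2 in D_4, so it is normal

Yes, normal subgroup


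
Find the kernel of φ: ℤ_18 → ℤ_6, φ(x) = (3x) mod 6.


Kernel = preimage of identity
ker(φ) = {x ∈ ℤ_18 : 3x ≡ 0 (mod 6)}. Since 6 | 18, φ is well-defined. The kernel is the cyclic subgroup ⟨2⟩ of ℤ_18 (order 9), i.e. {0, 2, 4, 6, 8, 10, 12, 14, 16}

ker(φ) = {0, 2, 4, 6, 8, 10, 12, 14, 16}


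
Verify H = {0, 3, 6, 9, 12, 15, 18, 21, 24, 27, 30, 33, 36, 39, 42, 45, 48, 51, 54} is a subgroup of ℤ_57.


Subgroup test for H = {0, 3, 6, 9, 12, 15, 18, 21, 24, 27, 30, 33, 36, 39, 42, 45, 48, 51, 54} in (ℤ_57, +):
(1) 0 ∈ H? Yes
(2) Closure: for all a,b ∈ H, (a+b) mod 57 ∈ H? Yes
(3) Inverses: for all a ∈ H, -a mod 57 ∈ H? Yes

Yes, H is a subgroup of ℤ_57


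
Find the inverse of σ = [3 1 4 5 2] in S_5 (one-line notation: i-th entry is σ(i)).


To find σ⁻¹, swap domain and range:
σ(1) = 3 → σ⁻¹(3) = 1
σ(2) = 1 → σ⁻¹(1) = 2
σ(3) = 4 → σ⁻¹(4) = 3
σ(4) = 5 → σ⁻¹(5) = 4
σ(5) = 2 → σ⁻¹(2) = 5

σ⁻¹ = [2 5 1 3 4]


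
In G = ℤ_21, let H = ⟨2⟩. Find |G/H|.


|⟨2⟩| = n / gcd(2, 21) = 21 / 1 = 21
H is normal (ℤ_21 is abelian).
|G/H| = |G| / |H| = 21 / 21 = 1

|G/H| = 1


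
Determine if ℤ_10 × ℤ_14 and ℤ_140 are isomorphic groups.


Comparing ℤ_10 × ℤ_14 and ℤ_140:
gcd(10,14) = 2 ≠ 1. Max element order in ℤ_10×ℤ_14 is lcm(10,14) = 70 < 140, so it has no element of order 140

No, ℤ_10 × ℤ_14 ≇ ℤ_140


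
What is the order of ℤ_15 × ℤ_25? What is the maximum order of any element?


|ℤ_15 × ℤ_25| = 15 × 25 = 375
Max element order = lcm(15,25) = 75
Cyclic? No (gcd=5)

|ℤ_15×ℤ_25| = 375, max element order = 75


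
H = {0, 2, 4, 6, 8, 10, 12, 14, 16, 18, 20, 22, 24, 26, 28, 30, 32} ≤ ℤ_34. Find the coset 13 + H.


13 + H = {13 + h (mod 34) : h ∈ H}
13+0=13, 13+2=15, 13+4=17, 13+6=19, 13+8=21, 13+10=23, 13+12=25, 13+14=27, 13+16=29, 13+18=31, 13+20=33, 13+22=1, 13+24=3, 13+26=5, 13+28=7, 13+30=9, 13+32=11
13 + H = {1, 3, 5, 7, 9, 11, 13, 15, 17, 19, 21, 23, 25, 27, 29, 31, 33} = 1 + H

13 + H = {1, 3, 5, 7, 9, 11, 13, 15, 17, 19, 21, 23, 25, 27, 29, 31, 33}


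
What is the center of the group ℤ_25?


Z(G) = {g ∈ G | gx = xg for all x ∈ G}
ℤ_25 is abelian, so Z(G) = G

Z(ℤ_25) = ℤ_25


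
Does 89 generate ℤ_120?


g generates ℤ_n iff gcd(g, n) = 1
gcd(89, 120) = 1
Since gcd = 1, 89 is a generator.

Yes, 89 generates ℤ_120


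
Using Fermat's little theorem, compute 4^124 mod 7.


Fermat's little theorem: if p is prime and gcd(a,p)=1, then a^(p-1) ≡ 1 (mod p)
p = 7 is prime, gcd(4,7) = 1
Reduce exponent: 124 mod 6 = 4
So 4^124 ≡ 4^4 (mod 7)
4^4 mod 7 = 4

4^124 ≡ 4 (mod 7)


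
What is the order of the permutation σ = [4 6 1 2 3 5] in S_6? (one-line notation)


Cycle decomposition: (1 4 2 6 5 3)
Cycle lengths: 6
Order = lcm(6) = 6

ord(σ) = 6


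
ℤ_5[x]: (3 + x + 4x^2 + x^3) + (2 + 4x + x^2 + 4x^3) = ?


Add coefficients mod 5:
x^0: 3 + 2 = 0 (mod 5)
x^1: 1 + 4 = 0 (mod 5)
x^2: 4 + 1 = 0 (mod 5)
x^3: 1 + 4 = 0 (mod 5)
Result: 0

f + g = 0


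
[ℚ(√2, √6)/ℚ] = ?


[ℚ(√2,√6):ℚ] = [ℚ(√2,√6):ℚ(√2)]·[ℚ(√2):ℚ] = 2·2 = 4

[ℚ(√2, √6)/ℚ] = 4


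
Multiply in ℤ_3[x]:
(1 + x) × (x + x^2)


Expand and collect like terms; reduce coefficients mod 3:
x^0: 1·0 = 0 ≡ 0 (mod 3)
x^1: 1·1 + 1·0 = 1 ≡ 1 (mod 3)
x^2: 1·1 + 1·1 = 2 ≡ 2 (mod 3)
x^3: 1·1 = 1 ≡ 1 (mod 3)
Result: x + 2x^2 + x^3

f · g = x + 2x^2 + x^3


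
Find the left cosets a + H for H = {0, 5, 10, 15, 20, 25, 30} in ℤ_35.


H = {0, 5, 10, 15, 20, 25, 30}, |H| = 7
Number of cosets = |G|/|H| = 35/7 = 5
0 + H = {0, 5, 10, 15, 20, 25, 30}
1 + H = {1, 6, 11, 16, 21, 26, 31}
2 + H = {2, 7, 12, 17, 22, 27, 32}
3 + H = {3, 8, 13, 18, 23, 28, 33}
4 + H = {4, 9, 14, 19, 24, 29, 34}

Cosets: 0+H={0,5,10,15,20,25,30}; 1+H={1,6,11,16,21,26,31}; 2+H={2,7,12,17,22,27,32}; 3+H={3,8,13,18,23,28,33}; 4+H={4,9,14,19,24,29,34}


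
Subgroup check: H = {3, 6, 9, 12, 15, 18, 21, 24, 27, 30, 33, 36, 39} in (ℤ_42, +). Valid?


Subgroup test for H = {3, 6, 9, 12, 15, 18, 21, 24, 27, 30, 33, 36, 39} in (ℤ_42, +):
(1) 0 ∈ H? No
(2) Closure: for all a,b ∈ H, (a+b) mod 42 ∈ H? No  [counterexample: 3 + 39 = 0 ∉ H]
(3) Inverses: for all a ∈ H, -a mod 42 ∈ H? Yes

No, H is not a subgroup of ℤ_42


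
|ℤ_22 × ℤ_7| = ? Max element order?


|ℤ_22 × ℤ_7| = 22 × 7 = 154
Max element order = lcm(22,7) = 154
Cyclic? Yes (gcd=1)

|ℤ_22×ℤ_7| = 154, max element order = 154


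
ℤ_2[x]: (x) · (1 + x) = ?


Expand and collect like terms; reduce coefficients mod 2:
x^0: 0·1 = 0 ≡ 0 (mod 2)
x^1: 0·1 + 1·1 = 1 ≡ 1 (mod 2)
x^2: 1·1 = 1 ≡ 1 (mod 2)
Result: x + x^2

f · g = x + x^2


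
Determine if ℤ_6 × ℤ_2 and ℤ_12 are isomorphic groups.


Comparing ℤ_6 × ℤ_2 and ℤ_12:
gcd(6,2) = 2 ≠ 1. Max element order in ℤ_6×ℤ_2 is lcm(6,2) = 6 < 12, so it has no element of order 12

No, ℤ_6 × ℤ_2 ≇ ℤ_12


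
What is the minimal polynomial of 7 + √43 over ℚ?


Let α = 7 + √43. Then α - 7 = √43, so (α - 7)² = 43, giving α² - 14α + 6 = 0. Degree 2 and α ∉ ℚ, so this is the minimal polynomial.

Minimal polynomial: x² - 14x + 6


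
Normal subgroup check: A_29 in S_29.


H = A_29 in S_29
A_29 has index 2 in S_29, and every subgroup of index 2 is normal

Yes, normal subgroup


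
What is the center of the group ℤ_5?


Z(G) = {g ∈ G | gx = xg for all x ∈ G}
ℤ_5 is abelian, so Z(G) = G

Z(ℤ_5) = ℤ_5


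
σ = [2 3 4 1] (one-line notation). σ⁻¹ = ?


To find σ⁻¹, swap domain and range:
σ(1) = 2 → σ⁻¹(2) = 1
σ(2) = 3 → σ⁻¹(3) = 2
σ(3) = 4 → σ⁻¹(4) = 3
σ(4) = 1 → σ⁻¹(1) = 4

σ⁻¹ = [4 1 2 3]


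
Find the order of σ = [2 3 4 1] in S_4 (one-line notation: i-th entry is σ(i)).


Cycle decomposition: (1 2 3 4)
Cycle lengths: 4
Order = lcm(4) = 4

ord(σ) = 4


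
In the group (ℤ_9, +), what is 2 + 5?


Operation: addition mod 9
2 + 5 = (a + b) mod 9 with a = 2, b = 5

2 + 5 = 7


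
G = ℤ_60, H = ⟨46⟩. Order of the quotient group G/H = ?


|⟨46⟩| = n / gcd(46, 60) = 60 / 2 = 30
H is normal (ℤ_60 is abelian).
|G/H| = |G| / |H| = 60 / 30 = 2

|G/H| = 2


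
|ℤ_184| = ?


ℤ_n has n elements.

|ℤ_184| = 184


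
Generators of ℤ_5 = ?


g generates ℤ_n iff gcd(g,n) = 1
Checking each g ∈ {1,...,4}:
gcd(1,5) = 1
gcd(2,5) = 1
gcd(3,5) = 1
gcd(4,5) = 1
Generators: {1, 2, 3, 4}
Number of generators = φ(5) = 4

Generators of ℤ_5 = {1, 2, 3, 4}


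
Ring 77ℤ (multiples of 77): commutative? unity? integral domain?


77ℤ is a commutative ring under +,× but has no multiplicative identity (1 ∉ 77ℤ); it has no zero divisors, but without unity it is not an integral domain
Commutative: Yes
Integral domain: No
Has unity: No

77ℤ (multiples of 77): Commutative=Yes, Unity=No


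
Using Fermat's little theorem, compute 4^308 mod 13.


Fermat's little theorem: if p is prime and gcd(a,p)=1, then a^(p-1) ≡ 1 (mod p)
p = 13 is prime, gcd(4,13) = 1
Reduce exponent: 308 mod 12 = 8
So 4^308 ≡ 4^8 (mod 13)
4^8 mod 13 = 3

4^308 ≡ 3 (mod 13)


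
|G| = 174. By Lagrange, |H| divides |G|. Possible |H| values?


Lagrange's theorem: |H| divides |G|
|G| = 174
Divisors of 174: 1, 2, 3, 6, 29, 58, 87, 174

Possible subgroup orders: {1, 2, 3, 6, 29, 58, 87, 174}


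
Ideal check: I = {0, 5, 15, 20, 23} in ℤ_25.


Check ideal conditions for I = {0, 5, 15, 20, 23} in ℤ_25:
(1) I is an additive subgroup? No
(2) For r ∈ ℤ_25 and a ∈ I: r·a ∈ I? No  [counterexample: r=2, a=5, r·a mod 25 = 10 ∉ I]

No, I is not an ideal of ℤ_25


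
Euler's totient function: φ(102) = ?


Factor n: 102 = 2 × 3 × 17
φ(n) = n · ∏(1 - 1/p) over distinct primes p | n
φ(102) = 102 · (1 - 1/2) · (1 - 1/3) · (1 - 1/17) = 32

φ(102) = 32


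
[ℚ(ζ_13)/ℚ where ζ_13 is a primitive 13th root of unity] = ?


[ℚ(ζ_n):ℚ] = deg Φ_n(x) = φ(n). Here φ(13) = 12

[ℚ(ζ_13)/ℚ where ζ_13 is a primitive 13th root of unity] = 12


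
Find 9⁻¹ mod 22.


Use the extended Euclidean algorithm to write 1 = 9·s + 22·t; then s mod 22 is the inverse.
Euclidean algorithm:
  9 = 0·22 + 9
  22 = 2·9 + 4
  9 = 2·4 + 1
  4 = 4·1 + 0
gcd(9,22) = 1
Back-substitution gives: 9·(5) + 22·(-2) = 1
So 9⁻¹ ≡ 5 ≡ 5 (mod 22)
Check: 9 × 5 = 45 ≡ 1 (mod 22) ✓

9⁻¹ ≡ 5 (mod 22)


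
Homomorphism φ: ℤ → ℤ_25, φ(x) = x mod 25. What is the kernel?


Kernel = preimage of identity
ker(φ) = {x ∈ ℤ : x ≡ 0 (mod 25)} = 25ℤ = {0, ±25, ±50, ...}

ker(φ) = 25ℤ


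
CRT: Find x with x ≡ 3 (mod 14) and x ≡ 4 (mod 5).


m₁ = 14, m₂ = 5, gcd = 1, so CRT applies. M = m₁·m₂ = 70
Let M₁ = M/m₁ = 5, M₂ = M/m₂ = 14
Find y₁ ≡ M₁⁻¹ (mod m₁): 5⁻¹ ≡ 3 (mod 14)
Find y₂ ≡ M₂⁻¹ (mod m₂): 14⁻¹ ≡ 4 (mod 5)
x = a₁·M₁·y₁ + a₂·M₂·y₂ = 3·5·3 + 4·14·4 = 269
Reduce mod 70: x ≡ 59
Check: 59 mod 14 = 3 ✓, 59 mod 5 = 4 ✓

x ≡ 59 (mod 70)


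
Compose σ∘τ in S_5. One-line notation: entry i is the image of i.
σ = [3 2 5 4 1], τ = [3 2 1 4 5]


σ∘τ: apply τ first, then σ
1 →τ 3 →σ 5
2 →τ 2 →σ 2
3 →τ 1 →σ 3
4 →τ 4 →σ 4
5 →τ 5 →σ 1

σ∘τ = [5 2 3 4 1]


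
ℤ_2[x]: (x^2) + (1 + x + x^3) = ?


Add coefficients mod 2:
x^0: 0 + 1 = 1 (mod 2)
x^1: 0 + 1 = 1 (mod 2)
x^2: 1 + 0 = 1 (mod 2)
x^3: 0 + 1 = 1 (mod 2)
Result: 1 + x + x^2 + x^3

f + g = 1 + x + x^2 + x^3


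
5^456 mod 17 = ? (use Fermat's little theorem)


Fermat's little theorem: if p is prime and gcd(a,p)=1, then a^(p-1) ≡ 1 (mod p)
p = 17 is prime, gcd(5,17) = 1
Reduce exponent: 456 mod 16 = 8
So 5^456 ≡ 5^8 (mod 17)
5^8 mod 17 = 16

5^456 ≡ 16 (mod 17)


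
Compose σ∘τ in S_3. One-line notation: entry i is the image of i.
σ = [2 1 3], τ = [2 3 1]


σ∘τ: apply τ first, then σ
1 →τ 2 →σ 1
2 →τ 3 →σ 3
3 →τ 1 →σ 2

σ∘τ = [1 3 2]


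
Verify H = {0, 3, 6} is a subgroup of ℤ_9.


Subgroup test for H = {0, 3, 6} in (ℤ_9, +):
(1) 0 ∈ H? Yes
(2) Closure: for all a,b ∈ H, (a+b) mod 9 ∈ H? Yes
(3) Inverses: for all a ∈ H, -a mod 9 ∈ H? Yes

Yes, H is a subgroup of ℤ_9


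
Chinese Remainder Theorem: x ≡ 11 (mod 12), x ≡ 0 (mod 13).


m₁ = 12, m₂ = 13, gcd = 1, so CRT applies. M = m₁·m₂ = 156
Let M₁ = M/m₁ = 13, M₂ = M/m₂ = 12
Find y₁ ≡ M₁⁻¹ (mod m₁): 13⁻¹ ≡ 1 (mod 12)
Find y₂ ≡ M₂⁻¹ (mod m₂): 12⁻¹ ≡ 12 (mod 13)
x = a₁·M₁·y₁ + a₂·M₂·y₂ = 11·13·1 + 0·12·12 = 143
Reduce mod 156: x ≡ 143
Check: 143 mod 12 = 11 ✓, 143 mod 13 = 0 ✓

x ≡ 143 (mod 156)


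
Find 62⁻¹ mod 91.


Use the extended Euclidean algorithm to write 1 = 62·s + 91·t; then s mod 91 is the inverse.
Euclidean algorithm:
  62 = 0·91 + 62
  91 = 1·62 + 29
  62 = 2·29 + 4
  29 = 7·4 + 1
  4 = 4·1 + 0
gcd(62,91) = 1
Back-substitution gives: 62·(-22) + 91·(15) = 1
So 62⁻¹ ≡ -22 ≡ 69 (mod 91)
Check: 62 × 69 = 4278 ≡ 1 (mod 91) ✓

62⁻¹ ≡ 69 (mod 91)


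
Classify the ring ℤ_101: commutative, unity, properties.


ℤ_101 is a commutative ring with unity 1; 101 is prime, so ℤ_101 is a field (hence an integral domain)
Commutative: Yes
Integral domain: Yes
Has unity: Yes

ℤ_101: Commutative=Yes, Unity=Yes


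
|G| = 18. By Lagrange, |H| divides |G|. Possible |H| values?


Lagrange's theorem: |H| divides |G|
|G| = 18
Divisors of 18: 1, 2, 3, 6, 9, 18

Possible subgroup orders: {1, 2, 3, 6, 9, 18}


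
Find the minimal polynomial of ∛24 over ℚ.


∛24 satisfies x³ - 24 = 0, irreducible over ℚ (no rational root; 24 is not a perfect cube)

Minimal polynomial: x³ - 24


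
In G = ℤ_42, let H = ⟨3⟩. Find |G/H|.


|⟨3⟩| = n / gcd(3, 42) = 42 / 3 = 14
H is normal (ℤ_42 is abelian).
|G/H| = |G| / |H| = 42 / 14 = 3

|G/H| = 3


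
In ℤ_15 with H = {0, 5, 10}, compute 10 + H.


10 + H = {10 + h (mod 15) : h ∈ H}
10+0=10, 10+5=0, 10+10=5
10 + H = {0, 5, 10} = 0 + H

10 + H = {0, 5, 10}


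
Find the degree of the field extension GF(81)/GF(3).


GF(81) = GF(3^4), so the extension degree is 4

[GF(81)/GF(3)] = 4


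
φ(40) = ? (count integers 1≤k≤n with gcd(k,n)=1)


Factor n: 40 = 2^3 × 5
φ(n) = n · ∏(1 - 1/p) over distinct primes p | n
φ(40) = 40 · (1 - 1/2) · (1 - 1/5) = 16

φ(40) = 16


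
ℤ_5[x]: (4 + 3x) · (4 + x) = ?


Expand and collect like terms; reduce coefficients mod 5:
x^0: 4·4 = 16 ≡ 1 (mod 5)
x^1: 4·1 + 3·4 = 16 ≡ 1 (mod 5)
x^2: 3·1 = 3 ≡ 3 (mod 5)
Result: 1 + x + 3x^2

f · g = 1 + x + 3x^2


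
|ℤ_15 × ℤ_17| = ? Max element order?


|ℤ_15 × ℤ_17| = 15 × 17 = 255
Max element order = lcm(15,17) = 255
Cyclic? Yes (gcd=1)

|ℤ_15×ℤ_17| = 255, max element order = 255


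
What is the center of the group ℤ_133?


Z(G) = {g ∈ G | gx = xg for all x ∈ G}
ℤ_133 is abelian, so Z(G) = G

Z(ℤ_133) = ℤ_133


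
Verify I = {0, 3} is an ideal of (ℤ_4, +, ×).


Check ideal conditions for I = {0, 3} in ℤ_4:
(1) I is an additive subgroup? No
(2) For r ∈ ℤ_4 and a ∈ I: r·a ∈ I? No  [counterexample: r=2, a=3, r·a mod 4 = 2 ∉ I]

No, I is not an ideal of ℤ_4


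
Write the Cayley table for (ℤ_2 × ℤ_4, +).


Elements: {(0,0), (0,1), (0,2), (0,3), (1,0), (1,1), (1,2), (1,3)}
Operation: componentwise addition mod (2, 4)
Entry (a, b) = ((a₁+b₁) mod 2, (a₂+b₂) mod 4)

Cayley table:
      | (0,0) | (0,1) | (0,2) | (0,3) | (1,0) | (1,1) | (1,2) | (1,3)
(0,0) | (0,0) | (0,1) | (0,2) | (0,3) | (1,0) | (1,1) | (1,2) | (1,3)
(0,1) | (0,1) | (0,2) | (0,3) | (0,0) | (1,1) | (1,2) | (1,3) | (1,0)
(0,2) | (0,2) | (0,3) | (0,0) | (0,1) | (1,2) | (1,3) | (1,0) | (1,1)
(0,3) | (0,3) | (0,0) | (0,1) | (0,2) | (1,3) | (1,0) | (1,1) | (1,2)
(1,0) | (1,0) | (1,1) | (1,2) | (1,3) | (0,0) | (0,1) | (0,2) | (0,3)
(1,1) | (1,1) | (1,2) | (1,3) | (1,0) | (0,1) | (0,2) | (0,3) | (0,0)
(1,2) | (1,2) | (1,3) | (1,0) | (1,1) | (0,2) | (0,3) | (0,0) | (0,1)
(1,3) | (1,3) | (1,0) | (1,1) | (1,2) | (0,3) | (0,0) | (0,1) | (0,2)


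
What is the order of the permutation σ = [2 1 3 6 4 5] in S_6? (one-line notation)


Cycle decomposition: (1 2) (4 6 5)
Cycle lengths: 2, 3
Order = lcm(2, 3) = 6

ord(σ) = 6


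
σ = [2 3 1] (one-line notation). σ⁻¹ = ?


To find σ⁻¹, swap domain and range:
σ(1) = 2 → σ⁻¹(2) = 1
σ(2) = 3 → σ⁻¹(3) = 2
σ(3) = 1 → σ⁻¹(1) = 3

σ⁻¹ = [3 1 2]


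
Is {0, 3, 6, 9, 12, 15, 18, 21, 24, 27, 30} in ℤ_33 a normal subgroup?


H = {0, 3, 6, 9, 12, 15, 18, 21, 24, 27, 30} in ℤ_33
ℤ_33 is abelian; every subgroup of an abelian group is normal

Yes, normal subgroup


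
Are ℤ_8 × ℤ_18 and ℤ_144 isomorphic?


Comparing ℤ_8 × ℤ_18 and ℤ_144:
gcd(8,18) = 2 ≠ 1. Max element order in ℤ_8×ℤ_18 is lcm(8,18) = 72 < 144, so it has no element of order 144

No, ℤ_8 × ℤ_18 ≇ ℤ_144


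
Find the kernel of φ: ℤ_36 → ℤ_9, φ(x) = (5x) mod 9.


Kernel = preimage of identity
ker(φ) = {x ∈ ℤ_36 : 5x ≡ 0 (mod 9)}. Since 9 | 36, φ is well-defined. The kernel is the cyclic subgroup ⟨9⟩ of ℤ_36 (order 4), i.e. {0, 9, 18, 27}

ker(φ) = {0, 9, 18, 27}


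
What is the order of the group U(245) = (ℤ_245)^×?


U(n) is the group of units mod n; |U(n)| = φ(n)
|U(245)| = φ(245) = 168

|U(245) = (ℤ_245)^×| = 168


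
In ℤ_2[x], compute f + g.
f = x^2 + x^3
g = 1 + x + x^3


Add coefficients mod 2:
x^0: 0 + 1 = 1 (mod 2)
x^1: 0 + 1 = 1 (mod 2)
x^2: 1 + 0 = 1 (mod 2)
x^3: 1 + 1 = 0 (mod 2)
Result: 1 + x + x^2

f + g = 1 + x + x^2


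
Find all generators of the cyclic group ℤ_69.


g generates ℤ_n iff gcd(g,n) = 1
Prime factors of 69: 3, 23
Generators are g ∈ {1,...,68} not divisible by any of these primes.
Generators: {1, 2, 4, 5, 7, 8, 10, 11, 13, 14, 16, 17, 19, 20, 22, 25, 26, 28, 29, 31, 32, 34, 35, 37, 38, 40, 41, 43, 44, 47, 49, 50, 52, 53, 55, 56, 58, 59, 61, 62, 64, 65, 67, 68}
Number of generators = φ(69) = 44

Generators of ℤ_69 = {1, 2, 4, 5, 7, 8, 10, 11, 13, 14, 16, 17, 19, 20, 22, 25, 26, 28, 29, 31, 32, 34, 35, 37, 38, 40, 41, 43, 44, 47, 49, 50, 52, 53, 55, 56, 58, 59, 61, 62, 64, 65, 67, 68}


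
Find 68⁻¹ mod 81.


Use the extended Euclidean algorithm to write 1 = 68·s + 81·t; then s mod 81 is the inverse.
Euclidean algorithm:
  68 = 0·81 + 68
  81 = 1·68 + 13
  68 = 5·13 + 3
  13 = 4·3 + 1
  3 = 3·1 + 0
gcd(68,81) = 1
Back-substitution gives: 68·(-25) + 81·(21) = 1
So 68⁻¹ ≡ -25 ≡ 56 (mod 81)
Check: 68 × 56 = 3808 ≡ 1 (mod 81) ✓

68⁻¹ ≡ 56 (mod 81)


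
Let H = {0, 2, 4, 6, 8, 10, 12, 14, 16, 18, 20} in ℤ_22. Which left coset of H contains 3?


3 + H = {3 + h (mod 22) : h ∈ H}
3+0=3, 3+2=5, 3+4=7, 3+6=9, 3+8=11, 3+10=13, 3+12=15, 3+14=17, 3+16=19, 3+18=21, 3+20=1
3 + H = {1, 3, 5, 7, 9, 11, 13, 15, 17, 19, 21} = 1 + H

3 + H = {1, 3, 5, 7, 9, 11, 13, 15, 17, 19, 21}


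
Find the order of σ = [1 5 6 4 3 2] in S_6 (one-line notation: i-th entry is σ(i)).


Cycle decomposition: (2 5 3 6)
Cycle lengths: 4
Order = lcm(4) = 4

ord(σ) = 4


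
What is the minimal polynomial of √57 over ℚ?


√57 satisfies x² - 57 = 0, irreducible over ℚ since 57 is squarefree

Minimal polynomial: x² - 57


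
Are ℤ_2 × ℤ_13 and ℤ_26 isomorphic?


Comparing ℤ_2 × ℤ_13 and ℤ_26:
gcd(2,13) = 1, so ℤ_2 × ℤ_13 ≅ ℤ_26 (CRT)

Yes, ℤ_2 × ℤ_13 ≅ ℤ_26


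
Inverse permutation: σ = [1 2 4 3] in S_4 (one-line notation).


To find σ⁻¹, swap domain and range:
σ(1) = 1 → σ⁻¹(1) = 1
σ(2) = 2 → σ⁻¹(2) = 2
σ(3) = 4 → σ⁻¹(4) = 3
σ(4) = 3 → σ⁻¹(3) = 4

σ⁻¹ = [1 2 4 3]


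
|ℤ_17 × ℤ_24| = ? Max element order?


|ℤ_17 × ℤ_24| = 17 × 24 = 408
Max element order = lcm(17,24) = 408
Cyclic? Yes (gcd=1)

|ℤ_17×ℤ_24| = 408, max element order = 408


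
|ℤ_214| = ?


ℤ_n has n elements.

|ℤ_214| = 214


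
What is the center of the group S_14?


Z(G) = {g ∈ G | gx = xg for all x ∈ G}
S_n is non-abelian for n ≥ 3; Z(S_14) is trivial

Z(S_14) = {e}


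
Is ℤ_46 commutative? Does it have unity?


ℤ_46 is a commutative ring with unity 1; 46 = 2×23 is composite, so 2·23 ≡ 0 gives zero divisors (not an integral domain)
Commutative: Yes
Integral domain: No
Has unity: Yes

ℤ_46: Commutative=Yes, Unity=Yes


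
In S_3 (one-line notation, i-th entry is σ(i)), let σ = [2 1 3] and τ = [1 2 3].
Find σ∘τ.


σ∘τ: apply τ first, then σ
1 →τ 1 →σ 2
2 →τ 2 →σ 1
3 →τ 3 →σ 3

σ∘τ = [2 1 3]


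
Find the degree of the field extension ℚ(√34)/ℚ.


√34 has minimal polynomial x² - 34 (irreducible over ℚ since 34 is squarefree)

[ℚ(√34)/ℚ] = 2


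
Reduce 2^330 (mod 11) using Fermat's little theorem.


Fermat's little theorem: if p is prime and gcd(a,p)=1, then a^(p-1) ≡ 1 (mod p)
p = 11 is prime, gcd(2,11) = 1
Reduce exponent: 330 mod 10 = 0
So 2^330 ≡ 2^0 (mod 11)
2^0 = 1

2^330 ≡ 1 (mod 11)


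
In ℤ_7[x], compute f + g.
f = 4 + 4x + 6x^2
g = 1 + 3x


Add coefficients mod 7:
x^0: 4 + 1 = 5 (mod 7)
x^1: 4 + 3 = 0 (mod 7)
x^2: 6 + 0 = 6 (mod 7)
Result: 5 + 6x^2

f + g = 5 + 6x^2


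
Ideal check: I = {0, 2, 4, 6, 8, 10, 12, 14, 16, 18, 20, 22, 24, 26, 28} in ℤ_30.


Check ideal conditions for I = {0, 2, 4, 6, 8, 10, 12, 14, 16, 18, 20, 22, 24, 26, 28} in ℤ_30:
(1) I is an additive subgroup? Yes
(2) For r ∈ ℤ_30 and a ∈ I: r·a ∈ I? Yes

Yes, I is an ideal of ℤ_30


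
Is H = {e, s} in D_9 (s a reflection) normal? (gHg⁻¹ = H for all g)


H = {e, s} in D_9 (s a reflection)
r·s·r⁻¹ = sr⁻² ≠ s for n ≥ 3, so {e, s} is not closed under conjugation

No, not a normal subgroup


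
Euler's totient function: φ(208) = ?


Factor n: 208 = 2^4 × 13
φ(n) = n · ∏(1 - 1/p) over distinct primes p | n
φ(208) = 208 · (1 - 1/2) · (1 - 1/13) = 96

φ(208) = 96


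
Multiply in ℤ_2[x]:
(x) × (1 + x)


Expand and collect like terms; reduce coefficients mod 2:
x^0: 0·1 = 0 ≡ 0 (mod 2)
x^1: 0·1 + 1·1 = 1 ≡ 1 (mod 2)
x^2: 1·1 = 1 ≡ 1 (mod 2)
Result: x + x^2

f · g = x + x^2


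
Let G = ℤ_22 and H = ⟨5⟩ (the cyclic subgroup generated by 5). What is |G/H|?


|⟨5⟩| = n / gcd(5, 22) = 22 / 1 = 22
H is normal (ℤ_22 is abelian).
|G/H| = |G| / |H| = 22 / 22 = 1

|G/H| = 1


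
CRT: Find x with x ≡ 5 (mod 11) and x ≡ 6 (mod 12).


m₁ = 11, m₂ = 12, gcd = 1, so CRT applies. M = m₁·m₂ = 132
Let M₁ = M/m₁ = 12, M₂ = M/m₂ = 11
Find y₁ ≡ M₁⁻¹ (mod m₁): 12⁻¹ ≡ 1 (mod 11)
Find y₂ ≡ M₂⁻¹ (mod m₂): 11⁻¹ ≡ 11 (mod 12)
x = a₁·M₁·y₁ + a₂·M₂·y₂ = 5·12·1 + 6·11·11 = 786
Reduce mod 132: x ≡ 126
Check: 126 mod 11 = 5 ✓, 126 mod 12 = 6 ✓

x ≡ 126 (mod 132)


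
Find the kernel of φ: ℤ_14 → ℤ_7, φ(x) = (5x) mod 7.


Kernel = preimage of identity
ker(φ) = {x ∈ ℤ_14 : 5x ≡ 0 (mod 7)}. Since 7 | 14, φ is well-defined. The kernel is the cyclic subgroup ⟨7⟩ of ℤ_14 (order 2), i.e. {0, 7}

ker(φ) = {0, 7}


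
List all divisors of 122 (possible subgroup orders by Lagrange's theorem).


Lagrange's theorem: |H| divides |G|
|G| = 122
Divisors of 122: 1, 2, 61, 122

Possible subgroup orders: {1, 2, 61, 122}


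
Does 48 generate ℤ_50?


g generates ℤ_n iff gcd(g, n) = 1
gcd(48, 50) = 2
Since gcd = 2 ≠ 1, ⟨48⟩ has order 25 < 50, so 48 is not a generator.

No, 48 does not generate ℤ_50


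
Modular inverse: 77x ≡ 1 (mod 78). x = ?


Use the extended Euclidean algorithm to write 1 = 77·s + 78·t; then s mod 78 is the inverse.
Euclidean algorithm:
  77 = 0·78 + 77
  78 = 1·77 + 1
  77 = 77·1 + 0
gcd(77,78) = 1
Back-substitution gives: 77·(-1) + 78·(1) = 1
So 77⁻¹ ≡ -1 ≡ 77 (mod 78)
Check: 77 × 77 = 5929 ≡ 1 (mod 78) ✓

77⁻¹ ≡ 77 (mod 78)


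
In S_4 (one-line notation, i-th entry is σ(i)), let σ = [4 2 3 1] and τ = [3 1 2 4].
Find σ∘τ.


σ∘τ: apply τ first, then σ
1 →τ 3 →σ 3
2 →τ 1 →σ 4
3 →τ 2 →σ 2
4 →τ 4 →σ 1

σ∘τ = [3 4 2 1]


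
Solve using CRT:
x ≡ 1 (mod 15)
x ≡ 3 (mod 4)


m₁ = 15, m₂ = 4, gcd = 1, so CRT applies. M = m₁·m₂ = 60
Let M₁ = M/m₁ = 4, M₂ = M/m₂ = 15
Find y₁ ≡ M₁⁻¹ (mod m₁): 4⁻¹ ≡ 4 (mod 15)
Find y₂ ≡ M₂⁻¹ (mod m₂): 15⁻¹ ≡ 3 (mod 4)
x = a₁·M₁·y₁ + a₂·M₂·y₂ = 1·4·4 + 3·15·3 = 151
Reduce mod 60: x ≡ 31
Check: 31 mod 15 = 1 ✓, 31 mod 4 = 3 ✓

x ≡ 31 (mod 60)


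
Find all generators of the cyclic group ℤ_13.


g generates ℤ_n iff gcd(g,n) = 1
Checking each g ∈ {1,...,12}:
gcd(1,13) = 1
gcd(2,13) = 1
gcd(3,13) = 1
gcd(4,13) = 1
gcd(5,13) = 1
gcd(6,13) = 1
gcd(7,13) = 1
gcd(8,13) = 1
gcd(9,13) = 1
gcd(10,13) = 1
gcd(11,13) = 1
gcd(12,13) = 1
Generators: {1, 2, 3, 4, 5, 6, 7, 8, 9, 10, 11, 12}
Number of generators = φ(13) = 12

Generators of ℤ_13 = {1, 2, 3, 4, 5, 6, 7, 8, 9, 10, 11, 12}
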